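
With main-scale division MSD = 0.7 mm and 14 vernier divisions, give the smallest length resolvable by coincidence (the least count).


LC = MSD / n_div
= 0.7 / 14
= 0.0500

0.0500


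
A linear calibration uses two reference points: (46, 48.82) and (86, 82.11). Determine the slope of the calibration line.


slope = (y2 - y1) / (x2 - x1)
= (82.11 - 48.82) / (86 - 46)
= 33.2900 / 40
= 0.8322

0.8322


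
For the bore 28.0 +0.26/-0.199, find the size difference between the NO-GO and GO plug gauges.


GO = nominal - lower_tol (smallest hole = maximum material condition)
GO = 28.0 - 0.199 = 27.801
NO-GO = nominal + upper_tol (largest hole = least material condition)
NO-GO = 28.0 + 0.26 = 28.26
spread = NO-GO - GO = 28.26 - 27.801 = 0.4590

0.4590


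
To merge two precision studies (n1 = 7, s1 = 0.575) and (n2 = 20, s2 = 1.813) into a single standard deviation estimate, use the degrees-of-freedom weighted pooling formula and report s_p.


s_p = sqrt(((n1-1)*s1^2 + (n2-1)*s2^2) / (n1+n2-2))
numerator = (7-1)*0.575^2 + (20-1)*1.813^2 = 1.98375 + 62.452411 = 64.436161
denominator = 7 + 20 - 2 = 25
s_p^2 = 64.436161 / 25 = 2.5774464
s_p = sqrt(2.5774464) = 1.6054

1.6054


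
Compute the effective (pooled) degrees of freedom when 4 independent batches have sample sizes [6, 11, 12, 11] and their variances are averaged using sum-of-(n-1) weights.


nu = sum_i (n_i - 1)
nu = ((6 - 1) + (11 - 1) + (12 - 1) + (11 - 1))
nu = 5 + 10 + 11 + 10
nu = 36

36


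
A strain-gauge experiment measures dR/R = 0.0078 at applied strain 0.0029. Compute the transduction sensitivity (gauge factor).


GF = (dR/R) / epsilon
= 0.0078 / 0.0029
= 2.6897

2.6897


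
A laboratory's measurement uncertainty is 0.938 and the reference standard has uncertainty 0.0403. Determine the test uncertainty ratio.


TUR = u_lab / u_ref
= 0.938 / 0.0403
= 23.2754

23.2754


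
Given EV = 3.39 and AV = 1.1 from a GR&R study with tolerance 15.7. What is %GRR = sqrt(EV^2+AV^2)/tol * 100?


GRR = sqrt(EV^2 + AV^2) = sqrt(3.39^2 + 1.1^2) = 3.5640006
%GRR = GRR / tol * 100 = 3.5640006 / 15.7 * 100
%GRR = 22.7006

22.7006


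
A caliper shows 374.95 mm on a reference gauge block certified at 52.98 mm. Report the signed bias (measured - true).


Systematic error = measured - true
= 374.95 - 52.98
= 321.9700

321.9700


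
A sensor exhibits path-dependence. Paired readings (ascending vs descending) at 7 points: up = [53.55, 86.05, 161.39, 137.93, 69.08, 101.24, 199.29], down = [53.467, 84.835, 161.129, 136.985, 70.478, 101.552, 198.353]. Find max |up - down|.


|53.55 - 53.467| = 0.0830
|86.05 - 84.835| = 1.2150
|161.39 - 161.129| = 0.2610
|137.93 - 136.985| = 0.9450
|69.08 - 70.478| = 1.3980
|101.24 - 101.552| = 0.3120
|199.29 - 198.353| = 0.9370
hysteresis = max(diffs) = 1.3980

1.3980


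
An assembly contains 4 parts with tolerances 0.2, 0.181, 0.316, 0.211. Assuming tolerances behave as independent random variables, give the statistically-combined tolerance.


RSS = sqrt(0.2^2 + 0.181^2 + 0.316^2 + 0.211^2)
= sqrt(0.217138)
= 0.4660

0.4660


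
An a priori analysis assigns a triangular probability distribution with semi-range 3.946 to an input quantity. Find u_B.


u_B = half_width / sqrt(6)
u_B = 3.946 / 2.4494897
u_B = 1.6109

1.6109


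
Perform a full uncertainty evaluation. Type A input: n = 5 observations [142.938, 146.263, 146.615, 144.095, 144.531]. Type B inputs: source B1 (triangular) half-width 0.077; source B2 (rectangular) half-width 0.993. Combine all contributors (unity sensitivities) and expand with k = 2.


mean = (142.938 + 146.263 + 146.615 + 144.095 + 144.531) / 5 = 144.8884
s = sqrt(sum((x - mean)^2)/(n-1)) = 1.5355741
u_A = s / sqrt(n) = 1.5355741 / sqrt(5) = 0.68672961
u_B1 = 0.077 / sqrt(6) = 0.031435118
u_B2 = 0.993 / sqrt(3) = 0.57330882
uc = sqrt(0.68672961^2 + 0.031435118^2 + 0.57330882^2) = 0.89513615
U = k * uc = 2 * 0.89513615
U = 1.7903

1.7903


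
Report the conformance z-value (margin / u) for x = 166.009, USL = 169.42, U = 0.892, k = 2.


u = U / k = 0.892 / 2 = 0.446
margin = |USL - x| = |169.42 - 166.009| = 3.411
z = margin / u = 3.411 / 0.446
z = 7.6480

7.6480


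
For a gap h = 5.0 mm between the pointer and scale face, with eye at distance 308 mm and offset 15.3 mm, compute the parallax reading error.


error = h * offset / d
= 5.0 * 15.3 / 308
= 0.2484

0.2484


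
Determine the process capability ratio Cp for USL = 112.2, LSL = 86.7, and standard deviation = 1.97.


Cp = (USL - LSL) / (6 * sigma)
= (112.2 - 86.7) / (6 * 1.97)
= 25.5000 / 11.8200
= 2.1574

2.1574


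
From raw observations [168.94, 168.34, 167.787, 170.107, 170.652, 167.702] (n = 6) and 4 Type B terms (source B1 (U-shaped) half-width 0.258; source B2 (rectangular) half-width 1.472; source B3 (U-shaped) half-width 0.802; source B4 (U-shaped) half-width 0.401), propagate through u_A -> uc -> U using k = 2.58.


mean = (168.94 + 168.34 + 167.787 + 170.107 + 170.652 + 167.702) / 6 = 168.9213333
s = sqrt(sum((x - mean)^2)/(n-1)) = 1.2257892
u_A = s / sqrt(n) = 1.2257892 / sqrt(6) = 0.50042635
u_B1 = 0.258 / sqrt(2) = 0.18243355
u_B2 = 1.472 / sqrt(3) = 0.8498596
u_B3 = 0.802 / sqrt(2) = 0.56709964
u_B4 = 0.401 / sqrt(2) = 0.28354982
uc = sqrt(0.50042635^2 + 0.18243355^2 + 0.8498596^2 + 0.56709964^2 + 0.28354982^2) = 1.1865801
U = k * uc = 2.58 * 1.1865801
U = 3.0614

3.0614


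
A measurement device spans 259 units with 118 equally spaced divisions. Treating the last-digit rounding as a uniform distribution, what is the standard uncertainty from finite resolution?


resolution = range / divisions
resolution = 259 / 118 = 2.1949153
u_res = resolution / (2*sqrt(3))
u_res = 2.1949153 / 3.4641016
u_res = 0.6336

0.6336


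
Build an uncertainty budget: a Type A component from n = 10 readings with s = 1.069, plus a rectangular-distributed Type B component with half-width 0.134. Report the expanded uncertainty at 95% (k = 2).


u_A = s / sqrt(n) = 1.069 / sqrt(10) = 0.33804748
u_B = half_width / sqrt(3) = 0.134 / sqrt(3) = 0.077364936
uc = sqrt(u_A^2 + u_B^2) = sqrt(0.33804748^2 + 0.077364936^2) = 0.3467873
U = k * uc = 2 * 0.3467873
U = 0.6936

0.6936


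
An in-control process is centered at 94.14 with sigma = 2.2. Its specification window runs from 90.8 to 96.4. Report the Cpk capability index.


Cpu = (USL - mean) / (3*sigma) = (96.4 - 94.14) / (3*2.2) = 0.3424
Cpl = (mean - LSL) / (3*sigma) = (94.14 - 90.8) / (3*2.2) = 0.5061
Cpk = min(Cpu, Cpl) = 0.3424

0.3424


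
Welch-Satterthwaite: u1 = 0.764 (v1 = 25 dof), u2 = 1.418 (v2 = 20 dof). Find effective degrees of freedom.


uc = sqrt(u1^2 + u2^2) = sqrt(0.764^2 + 1.418^2) = 1.6107203
v_eff = uc^4 / (u1^4/v1 + u2^4/v2)
= 1.6107203^4 / (0.764^4/25 + 1.418^4/20)
= 6.7310145 / 0.21577859
v_eff = 31.1941

31.1941


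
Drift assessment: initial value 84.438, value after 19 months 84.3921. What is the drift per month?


rate = (v2 - v1) / months
= (84.3921 - 84.438) / 19
= -0.0459 / 19
= -0.0024

-0.0024


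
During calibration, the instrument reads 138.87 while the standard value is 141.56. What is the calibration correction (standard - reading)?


Correction = standard - reading
= 141.56 - 138.87
= 2.6900

2.6900


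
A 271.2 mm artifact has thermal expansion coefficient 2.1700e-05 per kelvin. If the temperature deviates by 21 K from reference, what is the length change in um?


dL = L * alpha * dT
= 271.2 * 2.1700e-05 * 21
= 0.1235858 mm
dL_um = 0.1235858 * 1000 = 123.5858 um

123.5858


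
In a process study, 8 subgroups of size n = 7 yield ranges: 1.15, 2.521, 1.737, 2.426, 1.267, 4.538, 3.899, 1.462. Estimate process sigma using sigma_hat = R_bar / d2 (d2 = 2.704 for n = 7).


R_bar = (1.15 + 2.521 + 1.737 + 2.426 + 1.267 + 4.538 + 3.899 + 1.462) / 8
R_bar = 19.0 / 8 = 2.375
sigma_hat = R_bar / d2 = 2.375 / 2.704 = 0.8783

0.8783


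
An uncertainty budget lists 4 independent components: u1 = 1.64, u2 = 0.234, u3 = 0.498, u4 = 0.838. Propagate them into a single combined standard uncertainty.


uc = sqrt(1.64^2 + 0.234^2 + 0.498^2 + 0.838^2)
uc = sqrt(3.694604)
uc = 1.9221

1.9221


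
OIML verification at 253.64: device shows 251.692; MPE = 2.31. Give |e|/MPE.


e = indication - reference = 251.692 - 253.64 = -1.9480
|e| = 1.9480
ratio = |e| / MPE = 1.9480 / 2.31
ratio = 0.8433

0.8433


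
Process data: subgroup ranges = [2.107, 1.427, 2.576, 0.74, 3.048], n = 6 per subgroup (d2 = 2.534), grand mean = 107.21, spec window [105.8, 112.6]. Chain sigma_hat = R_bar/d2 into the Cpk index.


R_bar = (2.107 + 1.427 + 2.576 + 0.74 + 3.048) / 5 = 1.9796
sigma = R_bar / d2 = 1.9796 / 2.534 = 0.78121547
Cp = (USL - LSL)/(6*sigma) = (112.6 - 105.8)/(6*0.78121547) = 1.4507
Cpu = (112.6 - 107.21)/(3*0.78121547) = 2.2998
Cpl = (107.21 - 105.8)/(3*0.78121547) = 0.6016
Cpk = min(Cpu, Cpl) = 0.6016

0.6016


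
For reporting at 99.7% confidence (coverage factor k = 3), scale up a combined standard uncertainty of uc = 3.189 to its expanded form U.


U = k * uc
U = 3 * 3.189
U = 9.5670

9.5670


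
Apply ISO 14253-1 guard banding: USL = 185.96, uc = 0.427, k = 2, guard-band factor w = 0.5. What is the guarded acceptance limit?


U = k * uc = 2 * 0.427 = 0.854
guard band g = w * U = 0.5 * 0.854 = 0.427
AL = USL - g = 185.96 - 0.427
AL = 185.5330

185.5330


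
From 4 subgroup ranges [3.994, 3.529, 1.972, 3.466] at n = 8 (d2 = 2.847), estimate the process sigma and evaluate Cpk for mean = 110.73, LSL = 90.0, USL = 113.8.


R_bar = (3.994 + 3.529 + 1.972 + 3.466) / 4 = 3.24025
sigma = R_bar / d2 = 3.24025 / 2.847 = 1.1381279
Cp = (USL - LSL)/(6*sigma) = (113.8 - 90.0)/(6*1.1381279) = 3.4853
Cpu = (113.8 - 110.73)/(3*1.1381279) = 0.8991
Cpl = (110.73 - 90.0)/(3*1.1381279) = 6.0714
Cpk = min(Cpu, Cpl) = 0.8991

0.8991


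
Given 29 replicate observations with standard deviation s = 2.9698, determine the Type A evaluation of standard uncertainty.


u_A = s / sqrt(n)
u_A = 2.9698 / sqrt(29)
u_A = 2.9698 / 5.3851648
u_A = 0.5515

0.5515


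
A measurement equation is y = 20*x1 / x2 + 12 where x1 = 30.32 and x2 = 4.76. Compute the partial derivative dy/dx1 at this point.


y = 20*x1 / x2 + 12
dy/dx1 = 20/x2
Evaluate at x2 = 4.76: c1 = 20 / 4.76
c1 = 4.2017

4.2017


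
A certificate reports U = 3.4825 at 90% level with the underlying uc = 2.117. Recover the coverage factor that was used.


k = U / uc
k = 3.4825 / 2.117
k = 1.645

1.645


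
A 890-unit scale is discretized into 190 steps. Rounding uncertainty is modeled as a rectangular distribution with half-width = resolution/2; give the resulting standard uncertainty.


resolution = range / divisions
resolution = 890 / 190 = 4.6842105
u_res = resolution / (2*sqrt(3))
u_res = 4.6842105 / 3.4641016
u_res = 1.3522

1.3522


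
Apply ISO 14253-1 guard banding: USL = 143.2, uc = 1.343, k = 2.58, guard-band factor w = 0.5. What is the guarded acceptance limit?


U = k * uc = 2.58 * 1.343 = 3.46494
guard band g = w * U = 0.5 * 3.46494 = 1.73247
AL = USL - g = 143.2 - 1.73247
AL = 141.4675

141.4675


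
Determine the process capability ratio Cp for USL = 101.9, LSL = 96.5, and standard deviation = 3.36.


Cp = (USL - LSL) / (6 * sigma)
= (101.9 - 96.5) / (6 * 3.36)
= 5.4000 / 20.1600
= 0.2679

0.2679


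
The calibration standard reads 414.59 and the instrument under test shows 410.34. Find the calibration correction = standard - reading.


Correction = standard - reading
= 414.59 - 410.34
= 4.2500

4.2500


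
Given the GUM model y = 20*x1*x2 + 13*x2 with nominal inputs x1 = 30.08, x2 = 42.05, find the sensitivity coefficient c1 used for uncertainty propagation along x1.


y = 20*x1*x2 + 13*x2
dy/dx1 = 20*x2
Evaluate at x2 = 42.05: c1 = 20 * 42.05
c1 = 841.0000

841.0000


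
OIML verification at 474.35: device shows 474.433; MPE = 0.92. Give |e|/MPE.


e = indication - reference = 474.433 - 474.35 = 0.0830
|e| = 0.0830
ratio = |e| / MPE = 0.0830 / 0.92
ratio = 0.0902

0.0902


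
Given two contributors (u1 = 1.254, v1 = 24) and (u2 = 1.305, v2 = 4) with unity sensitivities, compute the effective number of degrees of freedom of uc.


uc = sqrt(u1^2 + u2^2) = sqrt(1.254^2 + 1.305^2) = 1.8098456
v_eff = uc^4 / (u1^4/v1 + u2^4/v2)
= 1.8098456^4 / (1.254^4/24 + 1.305^4/4)
= 10.729169 / 0.82810714
v_eff = 12.9563

12.9563


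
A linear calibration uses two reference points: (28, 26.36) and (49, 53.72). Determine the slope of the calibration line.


slope = (y2 - y1) / (x2 - x1)
= (53.72 - 26.36) / (49 - 28)
= 27.3600 / 21
= 1.3029

1.3029


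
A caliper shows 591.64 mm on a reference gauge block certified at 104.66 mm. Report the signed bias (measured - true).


Systematic error = measured - true
= 591.64 - 104.66
= 486.9800

486.9800


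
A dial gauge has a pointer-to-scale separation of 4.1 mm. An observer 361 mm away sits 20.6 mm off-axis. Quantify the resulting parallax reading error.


error = h * offset / d
= 4.1 * 20.6 / 361
= 0.2340

0.2340


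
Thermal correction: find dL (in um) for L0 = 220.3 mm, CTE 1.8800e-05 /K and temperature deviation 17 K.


dL = L * alpha * dT
= 220.3 * 1.8800e-05 * 17
= 0.0704079 mm
dL_um = 0.0704079 * 1000 = 70.4079 um

70.4079


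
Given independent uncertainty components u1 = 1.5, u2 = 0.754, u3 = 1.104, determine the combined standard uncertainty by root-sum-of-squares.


uc = sqrt(1.5^2 + 0.754^2 + 1.104^2)
uc = sqrt(4.037332)
uc = 2.0093

2.0093


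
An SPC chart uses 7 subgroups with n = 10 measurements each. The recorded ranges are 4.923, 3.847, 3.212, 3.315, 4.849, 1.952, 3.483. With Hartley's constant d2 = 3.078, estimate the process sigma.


R_bar = (4.923 + 3.847 + 3.212 + 3.315 + 4.849 + 1.952 + 3.483) / 7
R_bar = 25.581 / 7 = 3.6544286
sigma_hat = R_bar / d2 = 3.6544286 / 3.078 = 1.1873

1.1873


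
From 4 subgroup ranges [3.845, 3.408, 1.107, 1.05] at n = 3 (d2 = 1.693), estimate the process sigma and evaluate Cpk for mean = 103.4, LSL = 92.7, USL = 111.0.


R_bar = (3.845 + 3.408 + 1.107 + 1.05) / 4 = 2.3525
sigma = R_bar / d2 = 2.3525 / 1.693 = 1.3895452
Cp = (USL - LSL)/(6*sigma) = (111.0 - 92.7)/(6*1.3895452) = 2.1950
Cpu = (111.0 - 103.4)/(3*1.3895452) = 1.8231
Cpl = (103.4 - 92.7)/(3*1.3895452) = 2.5668
Cpk = min(Cpu, Cpl) = 1.8231

1.8231


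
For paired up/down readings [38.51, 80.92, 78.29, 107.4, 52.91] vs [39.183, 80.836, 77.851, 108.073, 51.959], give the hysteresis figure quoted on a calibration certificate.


|38.51 - 39.183| = 0.6730
|80.92 - 80.836| = 0.0840
|78.29 - 77.851| = 0.4390
|107.4 - 108.073| = 0.6730
|52.91 - 51.959| = 0.9510
hysteresis = max(diffs) = 0.9510

0.9510


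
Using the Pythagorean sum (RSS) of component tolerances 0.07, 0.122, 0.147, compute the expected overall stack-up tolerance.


RSS = sqrt(0.07^2 + 0.122^2 + 0.147^2)
= sqrt(0.041393)
= 0.2035

0.2035


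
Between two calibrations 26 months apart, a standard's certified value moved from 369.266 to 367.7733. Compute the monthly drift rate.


rate = (v2 - v1) / months
= (367.7733 - 369.266) / 26
= -1.4927 / 26
= -0.0574

-0.0574


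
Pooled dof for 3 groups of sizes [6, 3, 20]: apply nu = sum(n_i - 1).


nu = sum_i (n_i - 1)
nu = ((6 - 1) + (3 - 1) + (20 - 1))
nu = 5 + 2 + 19
nu = 26

26


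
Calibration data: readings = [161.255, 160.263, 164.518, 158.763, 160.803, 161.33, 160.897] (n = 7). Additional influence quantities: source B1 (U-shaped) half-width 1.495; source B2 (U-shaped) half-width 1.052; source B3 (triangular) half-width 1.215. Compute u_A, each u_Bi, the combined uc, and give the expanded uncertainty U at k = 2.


mean = (161.255 + 160.263 + 164.518 + 158.763 + 160.803 + 161.33 + 160.897) / 7 = 161.1184286
s = sqrt(sum((x - mean)^2)/(n-1)) = 1.7343984
u_A = s / sqrt(n) = 1.7343984 / sqrt(7) = 0.65554098
u_B1 = 1.495 / sqrt(2) = 1.0571246
u_B2 = 1.052 / sqrt(2) = 0.74387633
u_B3 = 1.215 / sqrt(6) = 0.49602167
uc = sqrt(0.65554098^2 + 1.0571246^2 + 0.74387633^2 + 0.49602167^2) = 1.5318733
U = k * uc = 2 * 1.5318733
U = 3.0637

3.0637


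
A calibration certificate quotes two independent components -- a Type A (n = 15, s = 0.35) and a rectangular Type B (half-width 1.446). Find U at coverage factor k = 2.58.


u_A = s / sqrt(n) = 0.35 / sqrt(15) = 0.090369611
u_B = half_width / sqrt(3) = 1.446 / sqrt(3) = 0.83484849
uc = sqrt(u_A^2 + u_B^2) = sqrt(0.090369611^2 + 0.83484849^2) = 0.83972535
U = k * uc = 2.58 * 0.83972535
U = 2.1665

2.1665


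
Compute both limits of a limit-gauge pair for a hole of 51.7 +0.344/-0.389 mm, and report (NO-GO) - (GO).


GO = nominal - lower_tol (smallest hole = maximum material condition)
GO = 51.7 - 0.389 = 51.311
NO-GO = nominal + upper_tol (largest hole = least material condition)
NO-GO = 51.7 + 0.344 = 52.044
spread = NO-GO - GO = 52.044 - 51.311 = 0.7330

0.7330


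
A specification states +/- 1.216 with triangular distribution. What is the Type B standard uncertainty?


u_B = half_width / sqrt(6)
u_B = 1.216 / 2.4494897
u_B = 0.4964

0.4964


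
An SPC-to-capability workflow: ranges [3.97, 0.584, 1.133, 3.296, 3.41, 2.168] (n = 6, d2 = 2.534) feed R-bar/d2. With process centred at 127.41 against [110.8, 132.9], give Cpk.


R_bar = (3.97 + 0.584 + 1.133 + 3.296 + 3.41 + 2.168) / 6 = 2.4268333
sigma = R_bar / d2 = 2.4268333 / 2.534 = 0.95770848
Cp = (USL - LSL)/(6*sigma) = (132.9 - 110.8)/(6*0.95770848) = 3.8460
Cpu = (132.9 - 127.41)/(3*0.95770848) = 1.9108
Cpl = (127.41 - 110.8)/(3*0.95770848) = 5.7812
Cpk = min(Cpu, Cpl) = 1.9108

1.9108


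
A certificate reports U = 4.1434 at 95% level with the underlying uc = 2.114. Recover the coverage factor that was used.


k = U / uc
k = 4.1434 / 2.114
k = 1.96

1.96


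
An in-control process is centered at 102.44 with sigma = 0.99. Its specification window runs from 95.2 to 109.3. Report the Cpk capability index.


Cpu = (USL - mean) / (3*sigma) = (109.3 - 102.44) / (3*0.99) = 2.3098
Cpl = (mean - LSL) / (3*sigma) = (102.44 - 95.2) / (3*0.99) = 2.4377
Cpk = min(Cpu, Cpl) = 2.3098

2.3098


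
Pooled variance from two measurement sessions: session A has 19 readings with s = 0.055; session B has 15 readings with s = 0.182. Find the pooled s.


s_p = sqrt(((n1-1)*s1^2 + (n2-1)*s2^2) / (n1+n2-2))
numerator = (19-1)*0.055^2 + (15-1)*0.182^2 = 0.05445 + 0.463736 = 0.518186
denominator = 19 + 15 - 2 = 32
s_p^2 = 0.518186 / 32 = 0.016193313
s_p = sqrt(0.016193313) = 0.1273

0.1273


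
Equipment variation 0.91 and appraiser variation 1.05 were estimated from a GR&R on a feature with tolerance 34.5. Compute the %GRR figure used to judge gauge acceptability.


GRR = sqrt(EV^2 + AV^2) = sqrt(0.91^2 + 1.05^2) = 1.3894603
%GRR = GRR / tol * 100 = 1.3894603 / 34.5 * 100
%GRR = 4.0274

4.0274


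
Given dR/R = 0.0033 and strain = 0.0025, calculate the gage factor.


GF = (dR/R) / epsilon
= 0.0033 / 0.0025
= 1.3200

1.3200


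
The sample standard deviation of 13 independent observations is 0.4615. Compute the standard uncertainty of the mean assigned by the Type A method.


u_A = s / sqrt(n)
u_A = 0.4615 / sqrt(13)
u_A = 0.4615 / 3.6055513
u_A = 0.1280

0.1280


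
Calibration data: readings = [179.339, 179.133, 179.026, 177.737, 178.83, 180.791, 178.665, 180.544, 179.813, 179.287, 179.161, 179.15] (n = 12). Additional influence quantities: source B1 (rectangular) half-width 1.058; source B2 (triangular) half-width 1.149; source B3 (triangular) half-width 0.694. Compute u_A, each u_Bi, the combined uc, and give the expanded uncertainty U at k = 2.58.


mean = (179.339 + 179.133 + 179.026 + 177.737 + 178.83 + 180.791 + 178.665 + 180.544 + 179.813 + 179.287 + 179.161 + 179.15) / 12 = 179.2896667
s = sqrt(sum((x - mean)^2)/(n-1)) = 0.81162433
u_A = s / sqrt(n) = 0.81162433 / sqrt(12) = 0.23429576
u_B1 = 1.058 / sqrt(3) = 0.61083658
u_B2 = 1.149 / sqrt(6) = 0.46907729
u_B3 = 0.694 / sqrt(6) = 0.28332431
uc = sqrt(0.23429576^2 + 0.61083658^2 + 0.46907729^2 + 0.28332431^2) = 0.85341783
U = k * uc = 2.58 * 0.85341783
U = 2.2018

2.2018


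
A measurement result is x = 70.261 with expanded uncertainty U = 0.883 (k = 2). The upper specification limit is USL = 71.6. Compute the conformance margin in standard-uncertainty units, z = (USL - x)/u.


u = U / k = 0.883 / 2 = 0.4415
margin = |USL - x| = |71.6 - 70.261| = 1.339
z = margin / u = 1.339 / 0.4415
z = 3.0328

3.0328


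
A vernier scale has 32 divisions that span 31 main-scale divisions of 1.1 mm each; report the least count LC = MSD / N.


LC = MSD / n_div
= 1.1 / 32
= 0.0344

0.0344


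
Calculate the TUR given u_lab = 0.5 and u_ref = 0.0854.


TUR = u_lab / u_ref
= 0.5 / 0.0854
= 5.8548

5.8548


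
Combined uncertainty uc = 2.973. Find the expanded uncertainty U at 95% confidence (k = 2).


U = k * uc
U = 2 * 2.973
U = 5.9460

5.9460


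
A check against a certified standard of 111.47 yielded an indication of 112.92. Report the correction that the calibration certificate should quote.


Correction = standard - reading
= 111.47 - 112.92
= -1.4500

-1.4500


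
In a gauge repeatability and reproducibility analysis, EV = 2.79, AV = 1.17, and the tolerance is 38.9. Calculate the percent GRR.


GRR = sqrt(EV^2 + AV^2) = sqrt(2.79^2 + 1.17^2) = 3.0253925
%GRR = GRR / tol * 100 = 3.0253925 / 38.9 * 100
%GRR = 7.7774

7.7774


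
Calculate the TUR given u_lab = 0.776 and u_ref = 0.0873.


TUR = u_lab / u_ref
= 0.776 / 0.0873
= 8.8889

8.8889


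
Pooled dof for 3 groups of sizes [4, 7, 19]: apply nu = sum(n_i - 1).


nu = sum_i (n_i - 1)
nu = ((4 - 1) + (7 - 1) + (19 - 1))
nu = 3 + 6 + 18
nu = 27

27


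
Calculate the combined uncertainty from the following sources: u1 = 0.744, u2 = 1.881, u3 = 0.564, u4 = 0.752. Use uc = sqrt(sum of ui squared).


uc = sqrt(0.744^2 + 1.881^2 + 0.564^2 + 0.752^2)
uc = sqrt(4.975297)
uc = 2.2305

2.2305


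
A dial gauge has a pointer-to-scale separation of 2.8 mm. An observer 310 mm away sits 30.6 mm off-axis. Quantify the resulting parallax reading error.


error = h * offset / d
= 2.8 * 30.6 / 310
= 0.2764

0.2764


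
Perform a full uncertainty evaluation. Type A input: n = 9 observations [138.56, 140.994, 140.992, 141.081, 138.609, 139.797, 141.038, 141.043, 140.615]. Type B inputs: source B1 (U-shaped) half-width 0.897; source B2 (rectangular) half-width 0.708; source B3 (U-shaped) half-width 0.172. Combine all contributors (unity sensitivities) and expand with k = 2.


mean = (138.56 + 140.994 + 140.992 + 141.081 + 138.609 + 139.797 + 141.038 + 141.043 + 140.615) / 9 = 140.3032222
s = sqrt(sum((x - mean)^2)/(n-1)) = 1.0551289
u_A = s / sqrt(n) = 1.0551289 / sqrt(9) = 0.35170963
u_B1 = 0.897 / sqrt(2) = 0.63427478
u_B2 = 0.708 / sqrt(3) = 0.40876399
u_B3 = 0.172 / sqrt(2) = 0.12162237
uc = sqrt(0.35170963^2 + 0.63427478^2 + 0.40876399^2 + 0.12162237^2) = 0.84135852
U = k * uc = 2 * 0.84135852
U = 1.6827

1.6827


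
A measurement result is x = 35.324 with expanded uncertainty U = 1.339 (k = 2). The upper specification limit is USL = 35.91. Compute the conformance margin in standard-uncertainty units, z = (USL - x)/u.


u = U / k = 1.339 / 2 = 0.6695
margin = |USL - x| = |35.91 - 35.324| = 0.586
z = margin / u = 0.586 / 0.6695
z = 0.8753

0.8753


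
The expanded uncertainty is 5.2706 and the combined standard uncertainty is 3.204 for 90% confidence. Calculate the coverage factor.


k = U / uc
k = 5.2706 / 3.204
k = 1.645

1.645


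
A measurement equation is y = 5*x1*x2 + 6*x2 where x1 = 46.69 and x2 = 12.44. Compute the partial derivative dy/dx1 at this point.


y = 5*x1*x2 + 6*x2
dy/dx1 = 5*x2
Evaluate at x2 = 12.44: c1 = 5 * 12.44
c1 = 62.2000

62.2000


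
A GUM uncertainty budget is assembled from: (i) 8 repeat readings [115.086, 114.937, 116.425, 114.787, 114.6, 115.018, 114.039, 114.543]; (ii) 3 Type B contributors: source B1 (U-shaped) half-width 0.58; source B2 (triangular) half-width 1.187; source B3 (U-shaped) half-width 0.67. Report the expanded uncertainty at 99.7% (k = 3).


mean = (115.086 + 114.937 + 116.425 + 114.787 + 114.6 + 115.018 + 114.039 + 114.543) / 8 = 114.929375
s = sqrt(sum((x - mean)^2)/(n-1)) = 0.69077078
u_A = s / sqrt(n) = 0.69077078 / sqrt(8) = 0.24422435
u_B1 = 0.58 / sqrt(2) = 0.41012193
u_B2 = 1.187 / sqrt(6) = 0.48459072
u_B3 = 0.67 / sqrt(2) = 0.47376154
uc = sqrt(0.24422435^2 + 0.41012193^2 + 0.48459072^2 + 0.47376154^2) = 0.82892925
U = k * uc = 3 * 0.82892925
U = 2.4868

2.4868


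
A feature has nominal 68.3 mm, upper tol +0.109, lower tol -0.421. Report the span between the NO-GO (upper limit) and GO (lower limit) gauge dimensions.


GO = nominal - lower_tol (smallest hole = maximum material condition)
GO = 68.3 - 0.421 = 67.879
NO-GO = nominal + upper_tol (largest hole = least material condition)
NO-GO = 68.3 + 0.109 = 68.409
spread = NO-GO - GO = 68.409 - 67.879 = 0.5300

0.5300


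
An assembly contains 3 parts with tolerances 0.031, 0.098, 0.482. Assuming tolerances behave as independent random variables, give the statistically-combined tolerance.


RSS = sqrt(0.031^2 + 0.098^2 + 0.482^2)
= sqrt(0.242889)
= 0.4928

0.4928


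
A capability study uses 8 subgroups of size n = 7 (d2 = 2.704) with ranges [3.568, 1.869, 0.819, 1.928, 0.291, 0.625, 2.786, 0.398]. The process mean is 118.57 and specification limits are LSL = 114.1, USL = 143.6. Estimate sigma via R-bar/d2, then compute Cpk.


R_bar = (3.568 + 1.869 + 0.819 + 1.928 + 0.291 + 0.625 + 2.786 + 0.398) / 8 = 1.5355
sigma = R_bar / d2 = 1.5355 / 2.704 = 0.56786243
Cp = (USL - LSL)/(6*sigma) = (143.6 - 114.1)/(6*0.56786243) = 8.6582
Cpu = (143.6 - 118.57)/(3*0.56786243) = 14.6925
Cpl = (118.57 - 114.1)/(3*0.56786243) = 2.6239
Cpk = min(Cpu, Cpl) = 2.6239

2.6239


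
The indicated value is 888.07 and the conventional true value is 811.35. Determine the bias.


Systematic error = measured - true
= 888.07 - 811.35
= 76.7200

76.7200


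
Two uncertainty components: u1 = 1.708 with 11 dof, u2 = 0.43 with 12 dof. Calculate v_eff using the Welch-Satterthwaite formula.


uc = sqrt(u1^2 + u2^2) = sqrt(1.708^2 + 0.43^2) = 1.7612961
v_eff = uc^4 / (u1^4/v1 + u2^4/v2)
= 1.7612961^4 / (1.708^4/11 + 0.43^4/12)
= 9.6234212 / 0.77652439
v_eff = 12.3929

12.3929


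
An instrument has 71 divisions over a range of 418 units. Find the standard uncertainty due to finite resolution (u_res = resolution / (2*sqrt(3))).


resolution = range / divisions
resolution = 418 / 71 = 5.8873239
u_res = resolution / (2*sqrt(3))
u_res = 5.8873239 / 3.4641016
u_res = 1.6995

1.6995


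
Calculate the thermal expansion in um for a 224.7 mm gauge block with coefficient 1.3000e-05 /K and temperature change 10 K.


dL = L * alpha * dT
= 224.7 * 1.3000e-05 * 10
= 0.0292110 mm
dL_um = 0.0292110 * 1000 = 29.2110 um

29.2110


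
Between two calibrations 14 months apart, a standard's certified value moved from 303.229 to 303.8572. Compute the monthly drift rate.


rate = (v2 - v1) / months
= (303.8572 - 303.229) / 14
= 0.6282 / 14
= 0.0449

0.0449


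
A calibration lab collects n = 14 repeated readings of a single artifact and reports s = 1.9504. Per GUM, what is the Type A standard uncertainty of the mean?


u_A = s / sqrt(n)
u_A = 1.9504 / sqrt(14)
u_A = 1.9504 / 3.7416574
u_A = 0.5213

0.5213


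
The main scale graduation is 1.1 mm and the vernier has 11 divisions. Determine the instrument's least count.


LC = MSD / n_div
= 1.1 / 11
= 0.1000

0.1000


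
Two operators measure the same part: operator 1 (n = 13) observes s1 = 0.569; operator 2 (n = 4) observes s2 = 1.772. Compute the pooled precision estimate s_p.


s_p = sqrt(((n1-1)*s1^2 + (n2-1)*s2^2) / (n1+n2-2))
numerator = (13-1)*0.569^2 + (4-1)*1.772^2 = 3.885132 + 9.419952 = 13.305084
denominator = 13 + 4 - 2 = 15
s_p^2 = 13.305084 / 15 = 0.8870056
s_p = sqrt(0.8870056) = 0.9418

0.9418


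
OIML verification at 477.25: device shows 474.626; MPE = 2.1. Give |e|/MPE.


e = indication - reference = 474.626 - 477.25 = -2.6240
|e| = 2.6240
ratio = |e| / MPE = 2.6240 / 2.1
ratio = 1.2495

1.2495


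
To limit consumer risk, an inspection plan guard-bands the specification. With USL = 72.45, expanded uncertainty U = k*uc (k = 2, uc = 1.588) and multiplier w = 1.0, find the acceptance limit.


U = k * uc = 2 * 1.588 = 3.176
guard band g = w * U = 1.0 * 3.176 = 3.176
AL = USL - g = 72.45 - 3.176
AL = 69.2740

69.2740


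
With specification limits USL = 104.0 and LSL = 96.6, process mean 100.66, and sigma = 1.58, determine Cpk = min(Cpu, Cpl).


Cpu = (USL - mean) / (3*sigma) = (104.0 - 100.66) / (3*1.58) = 0.7046
Cpl = (mean - LSL) / (3*sigma) = (100.66 - 96.6) / (3*1.58) = 0.8565
Cpk = min(Cpu, Cpl) = 0.7046

0.7046


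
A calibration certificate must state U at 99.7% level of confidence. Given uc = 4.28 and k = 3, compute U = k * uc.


U = k * uc
U = 3 * 4.28
U = 12.8400

12.8400


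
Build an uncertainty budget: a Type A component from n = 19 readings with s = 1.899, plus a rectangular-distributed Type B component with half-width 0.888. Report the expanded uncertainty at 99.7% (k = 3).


u_A = s / sqrt(n) = 1.899 / sqrt(19) = 0.43566048
u_B = half_width / sqrt(3) = 0.888 / sqrt(3) = 0.51268704
uc = sqrt(u_A^2 + u_B^2) = sqrt(0.43566048^2 + 0.51268704^2) = 0.67279124
U = k * uc = 3 * 0.67279124
U = 2.0184

2.0184


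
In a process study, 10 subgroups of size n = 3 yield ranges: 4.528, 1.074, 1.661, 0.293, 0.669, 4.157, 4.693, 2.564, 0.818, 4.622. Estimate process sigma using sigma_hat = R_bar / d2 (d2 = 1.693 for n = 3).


R_bar = (4.528 + 1.074 + 1.661 + 0.293 + 0.669 + 4.157 + 4.693 + 2.564 + 0.818 + 4.622) / 10
R_bar = 25.079 / 10 = 2.5079
sigma_hat = R_bar / d2 = 2.5079 / 1.693 = 1.4813

1.4813


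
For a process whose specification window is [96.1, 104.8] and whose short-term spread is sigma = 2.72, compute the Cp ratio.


Cp = (USL - LSL) / (6 * sigma)
= (104.8 - 96.1) / (6 * 2.72)
= 8.7000 / 16.3200
= 0.5331

0.5331


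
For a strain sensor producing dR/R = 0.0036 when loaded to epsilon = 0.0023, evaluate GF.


GF = (dR/R) / epsilon
= 0.0036 / 0.0023
= 1.5652

1.5652


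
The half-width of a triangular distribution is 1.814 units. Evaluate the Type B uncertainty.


u_B = half_width / sqrt(6)
u_B = 1.814 / 2.4494897
u_B = 0.7406

0.7406


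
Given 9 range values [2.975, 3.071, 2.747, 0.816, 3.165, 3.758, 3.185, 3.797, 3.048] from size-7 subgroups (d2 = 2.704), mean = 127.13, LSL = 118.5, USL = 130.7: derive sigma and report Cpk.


R_bar = (2.975 + 3.071 + 2.747 + 0.816 + 3.165 + 3.758 + 3.185 + 3.797 + 3.048) / 9 = 2.9513333
sigma = R_bar / d2 = 2.9513333 / 2.704 = 1.0914694
Cp = (USL - LSL)/(6*sigma) = (130.7 - 118.5)/(6*1.0914694) = 1.8629
Cpu = (130.7 - 127.13)/(3*1.0914694) = 1.0903
Cpl = (127.13 - 118.5)/(3*1.0914694) = 2.6356
Cpk = min(Cpu, Cpl) = 1.0903

1.0903


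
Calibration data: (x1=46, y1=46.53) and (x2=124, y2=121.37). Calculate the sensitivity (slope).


slope = (y2 - y1) / (x2 - x1)
= (121.37 - 46.53) / (124 - 46)
= 74.8400 / 78
= 0.9595

0.9595


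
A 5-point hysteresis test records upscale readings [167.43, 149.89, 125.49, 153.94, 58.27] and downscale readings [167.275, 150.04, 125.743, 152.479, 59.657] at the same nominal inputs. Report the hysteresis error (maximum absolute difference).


|167.43 - 167.275| = 0.1550
|149.89 - 150.04| = 0.1500
|125.49 - 125.743| = 0.2530
|153.94 - 152.479| = 1.4610
|58.27 - 59.657| = 1.3870
hysteresis = max(diffs) = 1.4610

1.4610


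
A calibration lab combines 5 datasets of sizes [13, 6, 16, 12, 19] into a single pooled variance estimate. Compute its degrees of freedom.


nu = sum_i (n_i - 1)
nu = ((13 - 1) + (6 - 1) + (16 - 1) + (12 - 1) + (19 - 1))
nu = 12 + 5 + 15 + 11 + 18
nu = 61

61


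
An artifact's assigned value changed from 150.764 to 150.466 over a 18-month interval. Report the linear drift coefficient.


rate = (v2 - v1) / months
= (150.466 - 150.764) / 18
= -0.2980 / 18
= -0.0166

-0.0166


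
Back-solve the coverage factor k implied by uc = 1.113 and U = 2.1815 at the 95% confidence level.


k = U / uc
k = 2.1815 / 1.113
k = 1.96

1.96


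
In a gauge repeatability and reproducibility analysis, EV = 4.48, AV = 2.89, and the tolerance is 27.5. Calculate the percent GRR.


GRR = sqrt(EV^2 + AV^2) = sqrt(4.48^2 + 2.89^2) = 5.3312756
%GRR = GRR / tol * 100 = 5.3312756 / 27.5 * 100
%GRR = 19.3865

19.3865


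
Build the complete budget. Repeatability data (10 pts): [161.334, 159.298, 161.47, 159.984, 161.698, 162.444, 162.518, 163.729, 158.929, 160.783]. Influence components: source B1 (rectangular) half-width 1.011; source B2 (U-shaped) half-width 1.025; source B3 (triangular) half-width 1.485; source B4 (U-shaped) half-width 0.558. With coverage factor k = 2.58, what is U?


mean = (161.334 + 159.298 + 161.47 + 159.984 + 161.698 + 162.444 + 162.518 + 163.729 + 158.929 + 160.783) / 10 = 161.2187
s = sqrt(sum((x - mean)^2)/(n-1)) = 1.5071479
u_A = s / sqrt(n) = 1.5071479 / sqrt(10) = 0.47660201
u_B1 = 1.011 / sqrt(3) = 0.58370112
u_B2 = 1.025 / sqrt(2) = 0.72478445
u_B3 = 1.485 / sqrt(6) = 0.60624871
u_B4 = 0.558 / sqrt(2) = 0.39456558
uc = sqrt(0.47660201^2 + 0.58370112^2 + 0.72478445^2 + 0.60624871^2 + 0.39456558^2) = 1.2713727
U = k * uc = 2.58 * 1.2713727
U = 3.2801

3.2801


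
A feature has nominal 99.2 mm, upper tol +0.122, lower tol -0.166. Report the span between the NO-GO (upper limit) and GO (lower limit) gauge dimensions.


GO = nominal - lower_tol (smallest hole = maximum material condition)
GO = 99.2 - 0.166 = 99.034
NO-GO = nominal + upper_tol (largest hole = least material condition)
NO-GO = 99.2 + 0.122 = 99.322
spread = NO-GO - GO = 99.322 - 99.034 = 0.2880

0.2880


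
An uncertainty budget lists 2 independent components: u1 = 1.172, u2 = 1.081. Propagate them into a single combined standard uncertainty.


uc = sqrt(1.172^2 + 1.081^2)
uc = sqrt(2.542145)
uc = 1.5944

1.5944


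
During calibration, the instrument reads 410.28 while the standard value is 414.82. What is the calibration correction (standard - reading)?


Correction = standard - reading
= 414.82 - 410.28
= 4.5400

4.5400


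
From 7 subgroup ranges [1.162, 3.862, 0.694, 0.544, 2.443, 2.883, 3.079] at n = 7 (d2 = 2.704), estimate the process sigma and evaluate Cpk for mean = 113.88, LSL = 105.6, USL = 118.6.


R_bar = (1.162 + 3.862 + 0.694 + 0.544 + 2.443 + 2.883 + 3.079) / 7 = 2.0952857
sigma = R_bar / d2 = 2.0952857 / 2.704 = 0.77488376
Cp = (USL - LSL)/(6*sigma) = (118.6 - 105.6)/(6*0.77488376) = 2.7961
Cpu = (118.6 - 113.88)/(3*0.77488376) = 2.0304
Cpl = (113.88 - 105.6)/(3*0.77488376) = 3.5618
Cpk = min(Cpu, Cpl) = 2.0304

2.0304


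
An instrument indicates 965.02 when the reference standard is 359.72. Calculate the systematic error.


Systematic error = measured - true
= 965.02 - 359.72
= 605.3000

605.3000


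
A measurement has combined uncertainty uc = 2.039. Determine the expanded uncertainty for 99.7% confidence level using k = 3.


U = k * uc
U = 3 * 2.039
U = 6.1170

6.1170


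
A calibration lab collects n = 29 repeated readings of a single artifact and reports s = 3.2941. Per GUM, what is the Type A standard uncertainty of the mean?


u_A = s / sqrt(n)
u_A = 3.2941 / sqrt(29)
u_A = 3.2941 / 5.3851648
u_A = 0.6117

0.6117


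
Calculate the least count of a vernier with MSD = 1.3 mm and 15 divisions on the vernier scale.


LC = MSD / n_div
= 1.3 / 15
= 0.0867

0.0867


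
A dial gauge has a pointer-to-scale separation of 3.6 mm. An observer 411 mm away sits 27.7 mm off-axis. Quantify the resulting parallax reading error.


error = h * offset / d
= 3.6 * 27.7 / 411
= 0.2426

0.2426


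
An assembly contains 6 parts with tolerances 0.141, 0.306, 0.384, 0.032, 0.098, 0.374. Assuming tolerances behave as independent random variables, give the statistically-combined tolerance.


RSS = sqrt(0.141^2 + 0.306^2 + 0.384^2 + 0.032^2 + 0.098^2 + 0.374^2)
= sqrt(0.411477)
= 0.6415

0.6415


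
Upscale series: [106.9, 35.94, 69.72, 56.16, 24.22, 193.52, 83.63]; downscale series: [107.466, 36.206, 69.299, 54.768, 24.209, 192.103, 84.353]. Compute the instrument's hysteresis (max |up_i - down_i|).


|106.9 - 107.466| = 0.5660
|35.94 - 36.206| = 0.2660
|69.72 - 69.299| = 0.4210
|56.16 - 54.768| = 1.3920
|24.22 - 24.209| = 0.0110
|193.52 - 192.103| = 1.4170
|83.63 - 84.353| = 0.7230
hysteresis = max(diffs) = 1.4170

1.4170


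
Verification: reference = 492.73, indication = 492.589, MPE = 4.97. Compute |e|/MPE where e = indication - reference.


e = indication - reference = 492.589 - 492.73 = -0.1410
|e| = 0.1410
ratio = |e| / MPE = 0.1410 / 4.97
ratio = 0.0284

0.0284


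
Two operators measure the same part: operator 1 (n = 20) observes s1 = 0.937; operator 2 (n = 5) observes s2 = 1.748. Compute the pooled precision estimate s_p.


s_p = sqrt(((n1-1)*s1^2 + (n2-1)*s2^2) / (n1+n2-2))
numerator = (20-1)*0.937^2 + (5-1)*1.748^2 = 16.681411 + 12.222016 = 28.903427
denominator = 20 + 5 - 2 = 23
s_p^2 = 28.903427 / 23 = 1.2566707
s_p = sqrt(1.2566707) = 1.1210

1.1210


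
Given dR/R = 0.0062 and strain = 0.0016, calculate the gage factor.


GF = (dR/R) / epsilon
= 0.0062 / 0.0016
= 3.8750

3.8750


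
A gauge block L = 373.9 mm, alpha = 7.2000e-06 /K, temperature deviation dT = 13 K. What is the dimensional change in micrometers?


dL = L * alpha * dT
= 373.9 * 7.2000e-06 * 13
= 0.0349970 mm
dL_um = 0.0349970 * 1000 = 34.9970 um

34.9970


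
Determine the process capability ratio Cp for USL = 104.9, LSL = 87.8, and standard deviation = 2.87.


Cp = (USL - LSL) / (6 * sigma)
= (104.9 - 87.8) / (6 * 2.87)
= 17.1000 / 17.2200
= 0.9930

0.9930


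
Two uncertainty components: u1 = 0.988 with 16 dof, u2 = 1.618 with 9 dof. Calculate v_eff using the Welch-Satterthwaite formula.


uc = sqrt(u1^2 + u2^2) = sqrt(0.988^2 + 1.618^2) = 1.8958027
v_eff = uc^4 / (u1^4/v1 + u2^4/v2)
= 1.8958027^4 / (0.988^4/16 + 1.618^4/9)
= 12.917324 / 0.82105647
v_eff = 15.7326

15.7326


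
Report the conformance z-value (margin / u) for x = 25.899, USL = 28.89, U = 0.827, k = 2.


u = U / k = 0.827 / 2 = 0.4135
margin = |USL - x| = |28.89 - 25.899| = 2.991
z = margin / u = 2.991 / 0.4135
z = 7.2334

7.2334


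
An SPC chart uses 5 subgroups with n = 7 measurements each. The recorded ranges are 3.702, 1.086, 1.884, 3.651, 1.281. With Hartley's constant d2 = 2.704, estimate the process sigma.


R_bar = (3.702 + 1.086 + 1.884 + 3.651 + 1.281) / 5
R_bar = 11.604 / 5 = 2.3208
sigma_hat = R_bar / d2 = 2.3208 / 2.704 = 0.8583

0.8583


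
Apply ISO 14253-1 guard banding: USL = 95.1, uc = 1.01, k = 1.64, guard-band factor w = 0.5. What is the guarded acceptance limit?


U = k * uc = 1.64 * 1.01 = 1.6564
guard band g = w * U = 0.5 * 1.6564 = 0.8282
AL = USL - g = 95.1 - 0.8282
AL = 94.2718

94.2718


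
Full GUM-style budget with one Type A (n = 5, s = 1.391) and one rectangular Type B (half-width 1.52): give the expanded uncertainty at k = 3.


u_A = s / sqrt(n) = 1.391 / sqrt(5) = 0.62207411
u_B = half_width / sqrt(3) = 1.52 / sqrt(3) = 0.87757241
uc = sqrt(u_A^2 + u_B^2) = sqrt(0.62207411^2 + 0.87757241^2) = 1.0756903
U = k * uc = 3 * 1.0756903
U = 3.2271

3.2271


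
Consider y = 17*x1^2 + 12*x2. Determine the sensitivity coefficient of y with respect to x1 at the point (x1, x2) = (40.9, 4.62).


y = 17*x1^2 + 12*x2
dy/dx1 = 2*17*x1
Evaluate at x1 = 40.9: c1 = 34 * 40.9
c1 = 1390.6000

1390.6000


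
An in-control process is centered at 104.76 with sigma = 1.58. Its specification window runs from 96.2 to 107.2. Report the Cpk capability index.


Cpu = (USL - mean) / (3*sigma) = (107.2 - 104.76) / (3*1.58) = 0.5148
Cpl = (mean - LSL) / (3*sigma) = (104.76 - 96.2) / (3*1.58) = 1.8059
Cpk = min(Cpu, Cpl) = 0.5148

0.5148


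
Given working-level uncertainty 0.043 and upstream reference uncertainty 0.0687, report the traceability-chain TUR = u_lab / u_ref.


TUR = u_lab / u_ref
= 0.043 / 0.0687
= 0.6259

0.6259
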